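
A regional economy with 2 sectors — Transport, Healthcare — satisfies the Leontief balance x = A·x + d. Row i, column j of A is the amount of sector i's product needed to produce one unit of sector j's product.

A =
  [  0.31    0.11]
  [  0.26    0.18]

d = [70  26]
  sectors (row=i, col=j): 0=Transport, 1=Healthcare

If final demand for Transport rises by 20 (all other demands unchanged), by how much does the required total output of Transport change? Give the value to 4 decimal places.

Form M = I − A:
  [  0.69   -0.11]
  [ -0.26    0.82]
Leontief inverse L = M⁻¹:
  [  1.5264    0.2048]
  [  0.4840    1.2844]
Total output x = L · d:
  x_0 = 1.5264·70 + 0.2048·26 = 112.1742
  x_1 = 0.4840·70 + 1.2844·26 = 67.2748
Δx_0 = L[0,0] · Δd_0 = 1.5264 · 20 = 30.5287

30.5287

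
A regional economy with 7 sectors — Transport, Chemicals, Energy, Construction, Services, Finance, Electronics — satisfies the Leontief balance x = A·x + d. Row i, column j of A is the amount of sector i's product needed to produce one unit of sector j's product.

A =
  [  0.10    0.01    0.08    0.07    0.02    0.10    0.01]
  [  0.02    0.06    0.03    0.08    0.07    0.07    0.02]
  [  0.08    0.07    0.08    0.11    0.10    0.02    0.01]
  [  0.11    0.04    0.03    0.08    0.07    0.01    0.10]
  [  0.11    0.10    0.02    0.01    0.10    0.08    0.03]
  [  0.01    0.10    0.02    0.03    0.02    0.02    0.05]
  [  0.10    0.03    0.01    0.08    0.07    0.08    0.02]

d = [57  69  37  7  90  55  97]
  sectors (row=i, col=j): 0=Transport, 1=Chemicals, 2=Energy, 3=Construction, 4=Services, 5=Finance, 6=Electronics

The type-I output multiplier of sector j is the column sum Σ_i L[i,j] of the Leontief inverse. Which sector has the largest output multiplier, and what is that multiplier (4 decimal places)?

Form M = I − A:
  [  0.90   -0.01   -0.08   -0.07   -0.02   -0.10   -0.01]
  [ -0.02    0.94   -0.03   -0.08   -0.07   -0.07   -0.02]
  [ -0.08   -0.07    0.92   -0.11   -0.10   -0.02   -0.01]
  [ -0.11   -0.04   -0.03    0.92   -0.07   -0.01   -0.10]
  [ -0.11   -0.10   -0.02   -0.01    0.90   -0.08   -0.03]
  [ -0.01   -0.10   -0.02   -0.03   -0.02    0.98   -0.05]
  [ -0.10   -0.03   -0.01   -0.08   -0.07   -0.08    0.98]
Leontief inverse L = M⁻¹:
  [  1.1475    0.0460    0.1094    0.1122    0.0555    0.1310    0.0336]
  [  0.0617    1.0963    0.0498    0.1141    0.1066    0.0990    0.0435]
  [  0.1451    0.1156    1.1137    0.1614    0.1530    0.0632    0.0396]
  [  0.1734    0.0764    0.0594    1.1279    0.1151    0.0555    0.1254]
  [  0.1605    0.1440    0.0485    0.0515    1.1421    0.1256    0.0517]
  [  0.0372    0.1233    0.0335    0.0576    0.0468    1.0433    0.0638]
  [  0.1491    0.0660    0.0351    0.1170    0.1053    0.1157    1.0447]
Total output x = L · d:
  x_0 = 1.1475·57 + 0.0460·69 + 0.1094·37 + 0.1122·7 + 0.0555·90 + 0.1310·55 + 0.0336·97 = 88.8776
  x_1 = 0.0617·57 + 1.0963·69 + 0.0498·37 + 0.1141·7 + 0.1066·90 + 0.0990·55 + 0.0435·97 = 101.0652
  x_2 = 0.1451·57 + 0.1156·69 + 1.1137·37 + 0.1614·7 + 0.1530·90 + 0.0632·55 + 0.0396·97 = 79.6694
  x_3 = 0.1734·57 + 0.0764·69 + 0.0594·37 + 1.1279·7 + 0.1151·90 + 0.0555·55 + 0.1254·97 = 50.8279
  x_4 = 0.1605·57 + 0.1440·69 + 0.0485·37 + 0.0515·7 + 1.1421·90 + 0.1256·55 + 0.0517·97 = 135.9548
  x_5 = 0.0372·57 + 0.1233·69 + 0.0335·37 + 0.0576·7 + 0.0468·90 + 1.0433·55 + 0.0638·97 = 80.0512
  x_6 = 0.1491·57 + 0.0660·69 + 0.0351·37 + 0.1170·7 + 0.1053·90 + 0.1157·55 + 1.0447·97 = 132.3506
Output multipliers (column sums of L):
  Transport: 1.8746
  Chemicals: 1.6678
  Energy: 1.4494
  Construction: 1.7419
  Services: 1.7244
  Finance: 1.6334
  Electronics: 1.4022

Transport (1.8746)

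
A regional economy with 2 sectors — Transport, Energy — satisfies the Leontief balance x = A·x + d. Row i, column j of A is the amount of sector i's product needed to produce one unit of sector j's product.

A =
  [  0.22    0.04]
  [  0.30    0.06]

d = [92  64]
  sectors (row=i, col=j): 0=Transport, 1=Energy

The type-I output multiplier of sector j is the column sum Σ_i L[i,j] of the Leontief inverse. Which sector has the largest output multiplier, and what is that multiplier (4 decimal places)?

Transport (1.7194)

Form M = I − A:
  [  0.78   -0.04]
  [ -0.30    0.94]
Leontief inverse L = M⁻¹:
  [  1.3034    0.0555]
  [  0.4160    1.0815]
Total output x = L · d:
  x_0 = 1.3034·92 + 0.0555·64 = 123.4609
  x_1 = 0.4160·92 + 1.0815·64 = 107.4875
Output multipliers (column sums of L):
  Transport: 1.7194
  Energy: 1.1370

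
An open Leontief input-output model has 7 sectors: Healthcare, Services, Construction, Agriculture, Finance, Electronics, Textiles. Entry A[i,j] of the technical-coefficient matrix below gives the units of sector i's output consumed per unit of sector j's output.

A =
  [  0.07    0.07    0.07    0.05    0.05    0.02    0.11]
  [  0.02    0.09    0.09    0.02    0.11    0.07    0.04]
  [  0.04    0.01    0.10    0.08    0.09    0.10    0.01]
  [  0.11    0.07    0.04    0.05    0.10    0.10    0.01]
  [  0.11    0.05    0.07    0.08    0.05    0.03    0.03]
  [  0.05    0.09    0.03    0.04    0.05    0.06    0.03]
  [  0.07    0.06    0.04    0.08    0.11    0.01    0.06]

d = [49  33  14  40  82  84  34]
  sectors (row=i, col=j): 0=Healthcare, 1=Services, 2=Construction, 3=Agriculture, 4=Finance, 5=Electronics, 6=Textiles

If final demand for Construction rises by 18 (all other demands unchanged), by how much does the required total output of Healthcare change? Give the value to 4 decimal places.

2.1690

Form M = I − A:
  [  0.93   -0.07   -0.07   -0.05   -0.05   -0.02   -0.11]
  [ -0.02    0.91   -0.09   -0.02   -0.11   -0.07   -0.04]
  [ -0.04   -0.01    0.90   -0.08   -0.09   -0.10   -0.01]
  [ -0.11   -0.07   -0.04    0.95   -0.10   -0.10   -0.01]
  [ -0.11   -0.05   -0.07   -0.08    0.95   -0.03   -0.03]
  [ -0.05   -0.09   -0.03   -0.04   -0.05    0.94   -0.03]
  [ -0.07   -0.06   -0.04   -0.08   -0.11   -0.01    0.94]
Leontief inverse L = M⁻¹:
  [  1.1219    0.1168    0.1205    0.0959    0.1140    0.0608    0.1441]
  [  0.0694    1.1358    0.1418    0.0643    0.1692    0.1141    0.0677]
  [  0.0928    0.0541    1.1470    0.1240    0.1447    0.1462    0.0360]
  [  0.1666    0.1244    0.0935    1.0955    0.1604    0.1449    0.0472]
  [  0.1612    0.0952    0.1188    0.1221    1.1074    0.0722    0.0631]
  [  0.0890    0.1304    0.0697    0.0723    0.0980    1.0943    0.0555]
  [  0.1259    0.1066    0.0894    0.1248    0.1697    0.0504    1.0924]
Total output x = L · d:
  x_0 = 1.1219·49 + 0.1168·33 + 0.1205·14 + 0.0959·40 + 0.1140·82 + 0.0608·84 + 0.1441·34 = 83.7026
  x_1 = 0.0694·49 + 1.1358·33 + 0.1418·14 + 0.0643·40 + 0.1692·82 + 0.1141·84 + 0.0677·34 = 71.1950
  x_2 = 0.0928·49 + 0.0541·33 + 1.1470·14 + 0.1240·40 + 0.1447·82 + 0.1462·84 + 0.0360·34 = 52.7226
  x_3 = 0.1666·49 + 0.1244·33 + 0.0935·14 + 1.0955·40 + 0.1604·82 + 0.1449·84 + 0.0472·34 = 84.3264
  x_4 = 0.1612·49 + 0.0952·33 + 0.1188·14 + 0.1221·40 + 1.1074·82 + 0.0722·84 + 0.0631·34 = 116.6020
  x_5 = 0.0890·49 + 0.1304·33 + 0.0697·14 + 0.0723·40 + 0.0980·82 + 1.0943·84 + 0.0555·34 = 114.3770
  x_6 = 0.1259·49 + 0.1066·33 + 0.0894·14 + 0.1248·40 + 0.1697·82 + 0.0504·84 + 1.0924·34 = 71.2297
Δx_0 = L[0,2] · Δd_2 = 0.1205 · 18 = 2.1690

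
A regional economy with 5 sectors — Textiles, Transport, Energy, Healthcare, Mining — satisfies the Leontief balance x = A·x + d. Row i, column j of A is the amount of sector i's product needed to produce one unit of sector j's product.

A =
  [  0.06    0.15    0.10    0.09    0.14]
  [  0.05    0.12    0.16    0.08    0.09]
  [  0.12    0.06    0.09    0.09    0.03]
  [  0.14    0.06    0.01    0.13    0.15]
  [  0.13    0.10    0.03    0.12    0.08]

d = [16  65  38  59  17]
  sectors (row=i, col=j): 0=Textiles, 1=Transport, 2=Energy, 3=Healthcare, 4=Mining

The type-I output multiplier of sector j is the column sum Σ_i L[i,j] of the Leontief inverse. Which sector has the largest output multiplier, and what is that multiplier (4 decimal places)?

Healthcare (1.9803)

Form M = I − A:
  [  0.94   -0.15   -0.10   -0.09   -0.14]
  [ -0.05    0.88   -0.16   -0.08   -0.09]
  [ -0.12   -0.06    0.91   -0.09   -0.03]
  [ -0.14   -0.06   -0.01    0.87   -0.15]
  [ -0.13   -0.10   -0.03   -0.12    0.92]
Leontief inverse L = M⁻¹:
  [  1.1626    0.2511    0.1819    0.1952    0.2392]
  [  0.1450    1.2092    0.2363    0.1750    0.1766]
  [  0.1934    0.1348    1.1492    0.1661    0.1072]
  [  0.2368    0.1584    0.0758    1.2315    0.2548]
  [  0.2172    0.1920    0.0988    0.2126    1.1767]
Total output x = L · d:
  x_0 = 1.1626·16 + 0.2511·65 + 0.1819·38 + 0.1952·59 + 0.2392·17 = 57.4148
  x_1 = 0.1450·16 + 1.2092·65 + 0.2363·38 + 0.1750·59 + 0.1766·17 = 103.2207
  x_2 = 0.1934·16 + 0.1348·65 + 1.1492·38 + 0.1661·59 + 0.1072·17 = 67.1502
  x_3 = 0.2368·16 + 0.1584·65 + 0.0758·38 + 1.2315·59 + 0.2548·17 = 93.9553
  x_4 = 0.2172·16 + 0.1920·65 + 0.0988·38 + 0.2126·59 + 1.1767·17 = 52.2556
Output multipliers (column sums of L):
  Textiles: 1.9549
  Transport: 1.9455
  Energy: 1.7420
  Healthcare: 1.9803
  Mining: 1.9545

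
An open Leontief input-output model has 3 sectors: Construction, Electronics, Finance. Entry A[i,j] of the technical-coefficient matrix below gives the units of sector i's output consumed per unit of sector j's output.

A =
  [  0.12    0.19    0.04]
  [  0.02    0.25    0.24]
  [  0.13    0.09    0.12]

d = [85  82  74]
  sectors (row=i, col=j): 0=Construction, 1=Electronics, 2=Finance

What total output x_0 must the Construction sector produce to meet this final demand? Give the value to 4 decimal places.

134.6537

Form M = I − A:
  [  0.88   -0.19   -0.04]
  [ -0.02    0.75   -0.24]
  [ -0.13   -0.09    0.88]
Leontief inverse L = M⁻¹:
  [  1.1638    0.3114    0.1378]
  [  0.0890    1.4022    0.3865]
  [  0.1810    0.1894    1.1962]
Total output x = L · d:
  x_0 = 1.1638·85 + 0.3114·82 + 0.1378·74 = 134.6537
  x_1 = 0.0890·85 + 1.4022·82 + 0.3865·74 = 151.1452
  x_2 = 0.1810·85 + 0.1894·82 + 1.1962·74 = 119.4410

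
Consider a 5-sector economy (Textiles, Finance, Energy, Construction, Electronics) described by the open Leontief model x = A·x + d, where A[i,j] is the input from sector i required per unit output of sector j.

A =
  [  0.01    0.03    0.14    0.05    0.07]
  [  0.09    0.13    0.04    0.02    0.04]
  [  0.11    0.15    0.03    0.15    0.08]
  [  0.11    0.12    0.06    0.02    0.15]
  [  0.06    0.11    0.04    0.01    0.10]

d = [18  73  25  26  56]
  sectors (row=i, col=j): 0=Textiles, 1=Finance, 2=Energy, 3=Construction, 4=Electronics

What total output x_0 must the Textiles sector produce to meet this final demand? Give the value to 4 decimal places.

38.2342

Form M = I − A:
  [  0.99   -0.03   -0.14   -0.05   -0.07]
  [ -0.09    0.87   -0.04   -0.02   -0.04]
  [ -0.11   -0.15    0.97   -0.15   -0.08]
  [ -0.11   -0.12   -0.06    0.98   -0.15]
  [ -0.06   -0.11   -0.04   -0.01    0.90]
Leontief inverse L = M⁻¹:
  [  1.0528    0.0906    0.1655    0.0821    0.1143]
  [  0.1248    1.1816    0.0725    0.0423    0.0757]
  [  0.1710    0.2365    1.0827    0.1808    0.1502]
  [  0.1584    0.1943    0.1043    1.0505    0.2053]
  [  0.0948    0.1631    0.0692    0.0304    1.1369]
Total output x = L · d:
  x_0 = 1.0528·18 + 0.0906·73 + 0.1655·25 + 0.0821·26 + 0.1143·56 = 38.2342
  x_1 = 0.1248·18 + 1.1816·73 + 0.0725·25 + 0.0423·26 + 0.0757·56 = 95.6588
  x_2 = 0.1710·18 + 0.2365·73 + 1.0827·25 + 0.1808·26 + 0.1502·56 = 60.5228
  x_3 = 0.1584·18 + 0.1943·73 + 0.1043·25 + 1.0505·26 + 0.2053·56 = 58.4556
  x_4 = 0.0948·18 + 0.1631·73 + 0.0692·25 + 0.0304·26 + 1.1369·56 = 79.8022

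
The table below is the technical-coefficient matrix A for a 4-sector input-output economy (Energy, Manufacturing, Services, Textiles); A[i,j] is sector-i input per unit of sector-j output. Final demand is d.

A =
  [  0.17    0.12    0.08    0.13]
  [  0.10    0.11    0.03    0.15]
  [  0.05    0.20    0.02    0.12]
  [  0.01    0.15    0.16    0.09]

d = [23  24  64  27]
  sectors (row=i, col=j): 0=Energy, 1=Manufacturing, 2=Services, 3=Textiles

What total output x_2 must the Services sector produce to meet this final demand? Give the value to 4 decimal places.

Form M = I − A:
  [  0.83   -0.12   -0.08   -0.13]
  [ -0.10    0.89   -0.03   -0.15]
  [ -0.05   -0.20    0.98   -0.12]
  [ -0.01   -0.15   -0.16    0.91]
Leontief inverse L = M⁻¹:
  [  1.2456    0.2411    0.1478    0.2372]
  [  0.1530    1.2028    0.0871    0.2316]
  [  0.1017    0.2886    1.0707    0.2033]
  [  0.0568    0.2517    0.2042    1.1754]
Total output x = L · d:
  x_0 = 1.2456·23 + 0.2411·24 + 0.1478·64 + 0.2372·27 = 50.2994
  x_1 = 0.1530·23 + 1.2028·24 + 0.0871·64 + 0.2316·27 = 44.2152
  x_2 = 0.1017·23 + 0.2886·24 + 1.0707·64 + 0.2033·27 = 83.2822
  x_3 = 0.0568·23 + 0.2517·24 + 0.2042·64 + 1.1754·27 = 52.1543

83.2822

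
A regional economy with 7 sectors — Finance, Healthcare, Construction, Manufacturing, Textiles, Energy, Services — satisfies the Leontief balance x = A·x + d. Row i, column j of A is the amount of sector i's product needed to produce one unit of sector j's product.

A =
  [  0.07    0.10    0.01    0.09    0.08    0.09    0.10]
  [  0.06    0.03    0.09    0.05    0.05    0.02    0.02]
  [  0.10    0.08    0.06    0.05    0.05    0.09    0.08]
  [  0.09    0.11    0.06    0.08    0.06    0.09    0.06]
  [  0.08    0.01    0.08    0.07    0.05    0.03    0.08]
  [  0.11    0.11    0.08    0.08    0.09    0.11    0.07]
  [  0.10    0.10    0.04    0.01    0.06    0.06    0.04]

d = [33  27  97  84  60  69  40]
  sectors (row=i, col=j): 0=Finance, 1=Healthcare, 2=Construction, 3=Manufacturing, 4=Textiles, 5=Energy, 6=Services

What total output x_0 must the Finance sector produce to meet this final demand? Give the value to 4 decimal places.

Form M = I − A:
  [  0.93   -0.10   -0.01   -0.09   -0.08   -0.09   -0.10]
  [ -0.06    0.97   -0.09   -0.05   -0.05   -0.02   -0.02]
  [ -0.10   -0.08    0.94   -0.05   -0.05   -0.09   -0.08]
  [ -0.09   -0.11   -0.06    0.92   -0.06   -0.09   -0.06]
  [ -0.08   -0.01   -0.08   -0.07    0.95   -0.03   -0.08]
  [ -0.11   -0.11   -0.08   -0.08   -0.09    0.89   -0.07]
  [ -0.10   -0.10   -0.04   -0.01   -0.06   -0.06    0.96]
Leontief inverse L = M⁻¹:
  [  1.1586    0.1794    0.0723    0.1538    0.1460    0.1600    0.1639]
  [  0.1137    1.0779    0.1258    0.0896    0.0887    0.0647    0.0625]
  [  0.1854    0.1581    1.1175    0.1116    0.1141    0.1601    0.1439]
  [  0.1808    0.1920    0.1238    1.1472    0.1279    0.1640    0.1275]
  [  0.1485    0.0737    0.1228    0.1179    1.0995    0.0870    0.1326]
  [  0.2182    0.2067    0.1552    0.1598    0.1706    1.1981    0.1515]
  [  0.1651    0.1571    0.0859    0.0593    0.1099    0.1121    1.0903]
Total output x = L · d:
  x_0 = 1.1586·33 + 0.1794·27 + 0.0723·97 + 0.1538·84 + 0.1460·60 + 0.1600·69 + 0.1639·40 = 89.3814
  x_1 = 0.1137·33 + 1.0779·27 + 0.1258·97 + 0.0896·84 + 0.0887·60 + 0.0647·69 + 0.0625·40 = 64.8756
  x_2 = 0.1854·33 + 0.1581·27 + 1.1175·97 + 0.1116·84 + 0.1141·60 + 0.1601·69 + 0.1439·40 = 151.8132
  x_3 = 0.1808·33 + 0.1920·27 + 0.1238·97 + 1.1472·84 + 0.1279·60 + 0.1640·69 + 0.1275·40 = 143.6150
  x_4 = 0.1485·33 + 0.0737·27 + 0.1228·97 + 0.1179·84 + 1.0995·60 + 0.0870·69 + 0.1326·40 = 105.9789
  x_5 = 0.2182·33 + 0.2067·27 + 0.1552·97 + 0.1598·84 + 0.1706·60 + 1.1981·69 + 0.1515·40 = 140.2323
  x_6 = 0.1651·33 + 0.1571·27 + 0.0859·97 + 0.0593·84 + 0.1099·60 + 0.1121·69 + 1.0903·40 = 80.9448

89.3814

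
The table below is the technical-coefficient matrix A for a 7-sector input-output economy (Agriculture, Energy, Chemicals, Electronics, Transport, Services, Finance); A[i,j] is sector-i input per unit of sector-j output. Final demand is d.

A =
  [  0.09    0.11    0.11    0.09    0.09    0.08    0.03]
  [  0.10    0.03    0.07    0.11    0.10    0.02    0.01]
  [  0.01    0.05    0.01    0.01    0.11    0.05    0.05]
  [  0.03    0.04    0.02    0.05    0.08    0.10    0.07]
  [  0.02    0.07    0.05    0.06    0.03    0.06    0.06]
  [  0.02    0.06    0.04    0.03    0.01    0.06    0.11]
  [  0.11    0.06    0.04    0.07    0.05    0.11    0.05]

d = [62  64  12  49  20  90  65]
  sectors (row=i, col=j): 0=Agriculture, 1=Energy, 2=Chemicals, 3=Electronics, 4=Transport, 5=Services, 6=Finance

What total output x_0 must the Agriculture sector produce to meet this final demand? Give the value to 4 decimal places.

112.6027

Form M = I − A:
  [  0.91   -0.11   -0.11   -0.09   -0.09   -0.08   -0.03]
  [ -0.10    0.97   -0.07   -0.11   -0.10   -0.02   -0.01]
  [ -0.01   -0.05    0.99   -0.01   -0.11   -0.05   -0.05]
  [ -0.03   -0.04   -0.02    0.95   -0.08   -0.10   -0.07]
  [ -0.02   -0.07   -0.05   -0.06    0.97   -0.06   -0.06]
  [ -0.02   -0.06   -0.04   -0.03   -0.01    0.94   -0.11]
  [ -0.11   -0.06   -0.04   -0.07   -0.05   -0.11    0.95]
Leontief inverse L = M⁻¹:
  [  1.1411    0.1695    0.1591    0.1503    0.1596    0.1452    0.0842]
  [  0.1356    1.0767    0.1069    0.1542    0.1518    0.0722    0.0506]
  [  0.0355    0.0787    1.0338    0.0403    0.1368    0.0818    0.0774]
  [  0.0642    0.0791    0.0510    1.0885    0.1168    0.1460    0.1100]
  [  0.0522    0.1028    0.0768    0.0952    1.0687    0.0999    0.0929]
  [  0.0553    0.0925    0.0665    0.0647    0.0462    1.1004    0.1413]
  [  0.1561    0.1129    0.0842    0.1215    0.1040    0.1682    1.0982]
Total output x = L · d:
  x_0 = 1.1411·62 + 0.1695·64 + 0.1591·12 + 0.1503·49 + 0.1596·20 + 0.1452·90 + 0.0842·65 = 112.6027
  x_1 = 0.1356·62 + 1.0767·64 + 0.1069·12 + 0.1542·49 + 0.1518·20 + 0.0722·90 + 0.0506·65 = 98.9740
  x_2 = 0.0355·62 + 0.0787·64 + 1.0338·12 + 0.0403·49 + 0.1368·20 + 0.0818·90 + 0.0774·65 = 36.7439
  x_3 = 0.0642·62 + 0.0791·64 + 0.0510·12 + 1.0885·49 + 0.1168·20 + 0.1460·90 + 0.1100·65 = 85.6170
  x_4 = 0.0522·62 + 0.1028·64 + 0.0768·12 + 0.0952·49 + 1.0687·20 + 0.0999·90 + 0.0929·65 = 51.8050
  x_5 = 0.0553·62 + 0.0925·64 + 0.0665·12 + 0.0647·49 + 0.0462·20 + 1.1004·90 + 0.1413·65 = 122.4668
  x_6 = 0.1561·62 + 0.1129·64 + 0.0842·12 + 0.1215·49 + 0.1040·20 + 0.1682·90 + 1.0982·65 = 112.4729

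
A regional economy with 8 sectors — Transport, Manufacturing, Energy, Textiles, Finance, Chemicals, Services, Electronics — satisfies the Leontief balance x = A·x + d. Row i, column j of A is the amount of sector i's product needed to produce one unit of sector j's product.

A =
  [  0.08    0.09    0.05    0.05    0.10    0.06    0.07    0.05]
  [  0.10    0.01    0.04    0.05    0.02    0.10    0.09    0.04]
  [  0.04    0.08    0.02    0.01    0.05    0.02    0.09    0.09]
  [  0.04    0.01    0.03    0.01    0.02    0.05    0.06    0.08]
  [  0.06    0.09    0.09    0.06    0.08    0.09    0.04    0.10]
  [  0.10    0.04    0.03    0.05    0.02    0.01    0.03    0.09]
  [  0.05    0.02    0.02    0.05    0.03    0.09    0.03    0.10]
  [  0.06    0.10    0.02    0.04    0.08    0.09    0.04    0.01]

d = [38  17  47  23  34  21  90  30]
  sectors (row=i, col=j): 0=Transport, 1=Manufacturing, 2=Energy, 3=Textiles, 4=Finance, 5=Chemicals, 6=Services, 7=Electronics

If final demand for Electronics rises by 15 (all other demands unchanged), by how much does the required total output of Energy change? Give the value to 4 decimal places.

Form M = I − A:
  [  0.92   -0.09   -0.05   -0.05   -0.10   -0.06   -0.07   -0.05]
  [ -0.10    0.99   -0.04   -0.05   -0.02   -0.10   -0.09   -0.04]
  [ -0.04   -0.08    0.98   -0.01   -0.05   -0.02   -0.09   -0.09]
  [ -0.04   -0.01   -0.03    0.99   -0.02   -0.05   -0.06   -0.08]
  [ -0.06   -0.09   -0.09   -0.06    0.92   -0.09   -0.04   -0.10]
  [ -0.10   -0.04   -0.03   -0.05   -0.02    0.99   -0.03   -0.09]
  [ -0.05   -0.02   -0.02   -0.05   -0.03   -0.09    0.97   -0.10]
  [ -0.06   -0.10   -0.02   -0.04   -0.08   -0.09   -0.04    0.99]
Leontief inverse L = M⁻¹:
  [  1.1492    0.1463    0.0903    0.0932    0.1523    0.1271    0.1258    0.1193]
  [  0.1547    1.0544    0.0683    0.0835    0.0611    0.1477    0.1316    0.0963]
  [  0.0900    0.1206    1.0469    0.0423    0.0879    0.0730    0.1290    0.1366]
  [  0.0763    0.0425    0.0485    1.0329    0.0490    0.0849    0.0872    0.1149]
  [  0.1352    0.1532    0.1312    0.1049    1.1362    0.1599    0.1016    0.1730]
  [  0.1454    0.0810    0.0549    0.0776    0.0588    1.0556    0.0684    0.1307]
  [  0.0981    0.0608    0.0447    0.0789    0.0663    0.1330    1.0655    0.1443]
  [  0.1183    0.1417    0.0529    0.0754    0.1190    0.1418    0.0845    1.0661]
Total output x = L · d:
  x_0 = 1.1492·38 + 0.1463·17 + 0.0903·47 + 0.0932·23 + 0.1523·34 + 0.1271·21 + 0.1258·90 + 0.1193·30 = 75.2903
  x_1 = 0.1547·38 + 1.0544·17 + 0.0683·47 + 0.0835·23 + 0.0611·34 + 0.1477·21 + 0.1316·90 + 0.0963·30 = 48.8402
  x_2 = 0.0900·38 + 0.1206·17 + 1.0469·47 + 0.0423·23 + 0.0879·34 + 0.0730·21 + 0.1290·90 + 0.1366·30 = 75.8740
  x_3 = 0.0763·38 + 0.0425·17 + 0.0485·47 + 1.0329·23 + 0.0490·34 + 0.0849·21 + 0.0872·90 + 0.1149·30 = 44.4039
  x_4 = 0.1352·38 + 0.1532·17 + 0.1312·47 + 0.1049·23 + 1.1362·34 + 0.1599·21 + 0.1016·90 + 0.1730·30 = 72.6441
  x_5 = 0.1454·38 + 0.0810·17 + 0.0549·47 + 0.0776·23 + 0.0588·34 + 1.0556·21 + 0.0684·90 + 0.1307·30 = 45.5016
  x_6 = 0.0981·38 + 0.0608·17 + 0.0447·47 + 0.0789·23 + 0.0663·34 + 0.1330·21 + 1.0655·90 + 0.1443·30 = 113.9455
  x_7 = 0.1183·38 + 0.1417·17 + 0.0529·47 + 0.0754·23 + 0.1190·34 + 0.1418·21 + 0.0845·90 + 1.0661·30 = 57.7369
Δx_2 = L[2,7] · Δd_7 = 0.1366 · 15 = 2.0483

2.0483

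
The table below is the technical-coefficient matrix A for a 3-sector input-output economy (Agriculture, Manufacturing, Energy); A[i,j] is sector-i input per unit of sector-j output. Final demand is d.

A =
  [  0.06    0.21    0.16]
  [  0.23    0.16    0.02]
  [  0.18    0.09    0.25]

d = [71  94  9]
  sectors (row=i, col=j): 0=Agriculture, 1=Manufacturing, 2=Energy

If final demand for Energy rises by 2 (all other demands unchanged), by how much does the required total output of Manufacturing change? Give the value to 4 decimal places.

0.2114

Form M = I − A:
  [  0.94   -0.21   -0.16]
  [ -0.23    0.84   -0.02]
  [ -0.18   -0.09    0.75]
Leontief inverse L = M⁻¹:
  [  1.1942    0.3268    0.2635]
  [  0.3348    1.2855    0.1057]
  [  0.3268    0.2327    1.4093]
Total output x = L · d:
  x_0 = 1.1942·71 + 0.3268·94 + 0.2635·9 = 117.8812
  x_1 = 0.3348·71 + 1.2855·94 + 0.1057·9 = 145.5569
  x_2 = 0.3268·71 + 0.2327·94 + 1.4093·9 = 57.7583
Δx_1 = L[1,2] · Δd_2 = 0.1057 · 2 = 0.2114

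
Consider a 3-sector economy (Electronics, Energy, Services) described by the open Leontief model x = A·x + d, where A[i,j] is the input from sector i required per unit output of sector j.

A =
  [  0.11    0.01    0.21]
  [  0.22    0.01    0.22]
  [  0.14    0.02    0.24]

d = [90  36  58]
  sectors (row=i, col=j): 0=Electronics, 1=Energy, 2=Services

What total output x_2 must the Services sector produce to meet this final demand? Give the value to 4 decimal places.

101.8406

Form M = I − A:
  [  0.89   -0.01   -0.21]
  [ -0.22    0.99   -0.22]
  [ -0.14   -0.02    0.76]
Leontief inverse L = M⁻¹:
  [  1.1804    0.0186    0.3315]
  [  0.3124    1.0210    0.3819]
  [  0.2257    0.0303    1.3869]
Total output x = L · d:
  x_0 = 1.1804·90 + 0.0186·36 + 0.3315·58 = 126.1312
  x_1 = 0.3124·90 + 1.0210·36 + 0.3819·58 = 87.0240
  x_2 = 0.2257·90 + 0.0303·36 + 1.3869·58 = 101.8406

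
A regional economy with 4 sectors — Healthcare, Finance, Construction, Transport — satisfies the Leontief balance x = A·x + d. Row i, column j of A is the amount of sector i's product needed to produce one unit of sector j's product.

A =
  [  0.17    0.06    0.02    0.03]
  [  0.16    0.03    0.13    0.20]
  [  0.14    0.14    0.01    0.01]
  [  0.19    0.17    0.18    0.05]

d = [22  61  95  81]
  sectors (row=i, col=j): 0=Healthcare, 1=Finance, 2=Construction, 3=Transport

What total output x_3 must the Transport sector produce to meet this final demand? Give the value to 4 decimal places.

136.8485

Form M = I − A:
  [  0.83   -0.06   -0.02   -0.03]
  [ -0.16    0.97   -0.13   -0.20]
  [ -0.14   -0.14    0.99   -0.01]
  [ -0.19   -0.17   -0.18    0.95]
Leontief inverse L = M⁻¹:
  [  1.2449    0.0945    0.0484    0.0597]
  [  0.3066    1.1220    0.1986    0.2480]
  [  0.2229    0.1746    1.0475    0.0548]
  [  0.3461    0.2528    0.2437    1.1193]
Total output x = L · d:
  x_0 = 1.2449·22 + 0.0945·61 + 0.0484·95 + 0.0597·81 = 42.5833
  x_1 = 0.3066·22 + 1.1220·61 + 0.1986·95 + 0.2480·81 = 114.1430
  x_2 = 0.2229·22 + 0.1746·61 + 1.0475·95 + 0.0548·81 = 119.5052
  x_3 = 0.3461·22 + 0.2528·61 + 0.2437·95 + 1.1193·81 = 136.8485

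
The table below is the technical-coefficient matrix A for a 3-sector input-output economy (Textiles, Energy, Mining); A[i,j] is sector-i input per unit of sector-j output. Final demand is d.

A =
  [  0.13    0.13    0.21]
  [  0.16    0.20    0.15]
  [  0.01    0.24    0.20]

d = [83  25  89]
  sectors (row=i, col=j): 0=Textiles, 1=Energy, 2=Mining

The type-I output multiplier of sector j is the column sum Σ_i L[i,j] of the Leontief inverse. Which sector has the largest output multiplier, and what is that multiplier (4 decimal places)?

Form M = I − A:
  [  0.87   -0.13   -0.21]
  [ -0.16    0.80   -0.15]
  [ -0.01   -0.24    0.80]
Leontief inverse L = M⁻¹:
  [  1.2107    0.3095    0.3758]
  [  0.2596    1.3909    0.3289]
  [  0.0930    0.4211    1.3534]
Total output x = L · d:
  x_0 = 1.2107·83 + 0.3095·25 + 0.3758·89 = 141.6704
  x_1 = 0.2596·83 + 1.3909·25 + 0.3289·89 = 85.5899
  x_2 = 0.0930·83 + 0.4211·25 + 1.3534·89 = 138.6979
Output multipliers (column sums of L):
  Textiles: 1.5632
  Energy: 2.1215
  Mining: 2.0581

Energy (2.1215)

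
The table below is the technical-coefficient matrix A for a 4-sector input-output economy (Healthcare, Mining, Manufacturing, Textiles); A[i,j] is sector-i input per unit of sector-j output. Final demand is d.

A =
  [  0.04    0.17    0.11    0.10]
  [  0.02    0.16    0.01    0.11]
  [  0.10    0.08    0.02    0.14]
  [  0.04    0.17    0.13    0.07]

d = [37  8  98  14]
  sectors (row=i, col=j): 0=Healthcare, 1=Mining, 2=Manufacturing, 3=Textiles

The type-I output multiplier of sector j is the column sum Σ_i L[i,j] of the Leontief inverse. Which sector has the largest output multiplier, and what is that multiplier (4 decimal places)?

Mining (1.9214)

Form M = I − A:
  [  0.96   -0.17   -0.11   -0.10]
  [ -0.02    0.84   -0.01   -0.11]
  [ -0.10   -0.08    0.98   -0.14]
  [ -0.04   -0.17   -0.13    0.93]
Leontief inverse L = M⁻¹:
  [  1.0693    0.2642    0.1450    0.1681]
  [  0.0360    1.2327    0.0372    0.1553]
  [  0.1220    0.1647    1.0613    0.1924]
  [  0.0696    0.2597    0.1614    1.1378]
Total output x = L · d:
  x_0 = 1.0693·37 + 0.2642·8 + 0.1450·98 + 0.1681·14 = 58.2410
  x_1 = 0.0360·37 + 1.2327·8 + 0.0372·98 + 0.1553·14 = 17.0168
  x_2 = 0.1220·37 + 0.1647·8 + 1.0613·98 + 0.1924·14 = 112.5320
  x_3 = 0.0696·37 + 0.2597·8 + 0.1614·98 + 1.1378·14 = 36.3996
Output multipliers (column sums of L):
  Healthcare: 1.2969
  Mining: 1.9214
  Manufacturing: 1.4049
  Textiles: 1.6535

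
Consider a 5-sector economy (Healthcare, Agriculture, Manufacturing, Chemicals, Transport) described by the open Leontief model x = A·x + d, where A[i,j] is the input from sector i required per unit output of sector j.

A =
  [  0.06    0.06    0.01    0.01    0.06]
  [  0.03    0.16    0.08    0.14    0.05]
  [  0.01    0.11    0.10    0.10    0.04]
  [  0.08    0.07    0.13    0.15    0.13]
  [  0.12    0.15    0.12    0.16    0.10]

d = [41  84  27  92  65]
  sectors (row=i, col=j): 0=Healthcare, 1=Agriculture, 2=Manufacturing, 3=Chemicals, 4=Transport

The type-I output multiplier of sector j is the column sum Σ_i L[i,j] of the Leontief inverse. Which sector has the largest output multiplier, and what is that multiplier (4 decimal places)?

Chemicals (2.0635)

Form M = I − A:
  [  0.94   -0.06   -0.01   -0.01   -0.06]
  [ -0.03    0.84   -0.08   -0.14   -0.05]
  [ -0.01   -0.11    0.90   -0.10   -0.04]
  [ -0.08   -0.07   -0.13    0.85   -0.13]
  [ -0.12   -0.15   -0.12   -0.16    0.90]
Leontief inverse L = M⁻¹:
  [  1.0829    0.1024    0.0400    0.0507    0.0870]
  [  0.0784    1.2597    0.1648    0.2501    0.1187]
  [  0.0461    0.1882    1.1676    0.1863    0.0923]
  [  0.1444    0.1852    0.2310    1.2762    0.2145]
  [  0.1893    0.2816    0.2296    0.3002    1.1929]
Total output x = L · d:
  x_0 = 1.0829·41 + 0.1024·84 + 0.0400·27 + 0.0507·92 + 0.0870·65 = 64.3964
  x_1 = 0.0784·41 + 1.2597·84 + 0.1648·27 + 0.2501·92 + 0.1187·65 = 144.2019
  x_2 = 0.0461·41 + 0.1882·84 + 1.1676·27 + 0.1863·92 + 0.0923·65 = 72.3604
  x_3 = 0.1444·41 + 0.1852·84 + 0.2310·27 + 1.2762·92 + 0.2145·65 = 159.0739
  x_4 = 0.1893·41 + 0.2816·84 + 0.2296·27 + 0.3002·92 + 1.1929·65 = 142.7699
Output multipliers (column sums of L):
  Healthcare: 1.5410
  Agriculture: 2.0171
  Manufacturing: 1.8330
  Chemicals: 2.0635
  Transport: 1.7054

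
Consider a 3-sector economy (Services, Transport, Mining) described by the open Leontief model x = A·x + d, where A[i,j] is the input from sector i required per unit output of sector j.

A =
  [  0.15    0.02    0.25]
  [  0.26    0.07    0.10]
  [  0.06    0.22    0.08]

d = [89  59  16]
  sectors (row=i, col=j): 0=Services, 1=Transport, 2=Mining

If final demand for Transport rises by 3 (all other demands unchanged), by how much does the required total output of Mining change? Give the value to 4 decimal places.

Form M = I − A:
  [  0.85   -0.02   -0.25]
  [ -0.26    0.93   -0.10]
  [ -0.06   -0.22    0.92]
Leontief inverse L = M⁻¹:
  [  1.2342    0.1087    0.3472]
  [  0.3630    1.1356    0.2221]
  [  0.1673    0.2786    1.1627]
Total output x = L · d:
  x_0 = 1.2342·89 + 0.1087·59 + 0.3472·16 = 121.8127
  x_1 = 0.3630·89 + 1.1356·59 + 0.2221·16 = 102.8652
  x_2 = 0.1673·89 + 0.2786·59 + 1.1627·16 = 49.9338
Δx_2 = L[2,1] · Δd_1 = 0.2786 · 3 = 0.8359

0.8359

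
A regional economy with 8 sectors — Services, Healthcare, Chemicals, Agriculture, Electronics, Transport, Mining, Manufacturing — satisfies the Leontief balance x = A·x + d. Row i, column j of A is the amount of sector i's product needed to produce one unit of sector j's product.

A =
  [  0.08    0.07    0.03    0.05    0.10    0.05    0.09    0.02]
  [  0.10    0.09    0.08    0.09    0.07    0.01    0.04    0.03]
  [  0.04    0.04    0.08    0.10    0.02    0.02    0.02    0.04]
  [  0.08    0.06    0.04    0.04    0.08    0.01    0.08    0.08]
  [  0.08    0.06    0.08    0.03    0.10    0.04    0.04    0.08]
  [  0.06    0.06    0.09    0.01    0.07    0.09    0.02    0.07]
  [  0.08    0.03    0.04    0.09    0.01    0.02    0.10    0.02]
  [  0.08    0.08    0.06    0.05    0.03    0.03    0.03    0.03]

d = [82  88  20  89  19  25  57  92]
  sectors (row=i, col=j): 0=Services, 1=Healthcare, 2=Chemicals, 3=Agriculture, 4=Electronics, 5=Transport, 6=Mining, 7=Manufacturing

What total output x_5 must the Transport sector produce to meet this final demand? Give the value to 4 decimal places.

Form M = I − A:
  [  0.92   -0.07   -0.03   -0.05   -0.10   -0.05   -0.09   -0.02]
  [ -0.10    0.91   -0.08   -0.09   -0.07   -0.01   -0.04   -0.03]
  [ -0.04   -0.04    0.92   -0.10   -0.02   -0.02   -0.02   -0.04]
  [ -0.08   -0.06   -0.04    0.96   -0.08   -0.01   -0.08   -0.08]
  [ -0.08   -0.06   -0.08   -0.03    0.90   -0.04   -0.04   -0.08]
  [ -0.06   -0.06   -0.09   -0.01   -0.07    0.91   -0.02   -0.07]
  [ -0.08   -0.03   -0.04   -0.09   -0.01   -0.02    0.90   -0.02]
  [ -0.08   -0.08   -0.06   -0.05   -0.03   -0.03   -0.03    0.97]
Leontief inverse L = M⁻¹:
  [  1.1498    0.1247    0.0845    0.1027    0.1583    0.0796    0.1424    0.0613]
  [  0.1717    1.1483    0.1356    0.1477    0.1308    0.0368    0.0934    0.0722]
  [  0.0880    0.0796    1.1187    0.1397    0.0592    0.0380    0.0555    0.0707]
  [  0.1463    0.1128    0.0903    1.0920    0.1322    0.0358    0.1293    0.1164]
  [  0.1497    0.1178    0.1381    0.0847    1.1580    0.0703    0.0879    0.1218]
  [  0.1223    0.1133    0.1464    0.0590    0.1224    1.1210    0.0598    0.1092]
  [  0.1338    0.0708    0.0779    0.1338    0.0515    0.0404    1.1461    0.0500]
  [  0.1345    0.1251    0.1032    0.0942    0.0755    0.0519    0.0696    1.0610]
Total output x = L · d:
  x_0 = 1.1498·82 + 0.1247·88 + 0.0845·20 + 0.1027·89 + 0.1583·19 + 0.0796·25 + 0.1424·57 + 0.0613·92 = 134.8349
  x_1 = 0.1717·82 + 1.1483·88 + 0.1356·20 + 0.1477·89 + 0.1308·19 + 0.0368·25 + 0.0934·57 + 0.0722·92 = 146.3653
  x_2 = 0.0880·82 + 0.0796·88 + 1.1187·20 + 0.1397·89 + 0.0592·19 + 0.0380·25 + 0.0555·57 + 0.0707·92 = 60.7709
  x_3 = 0.1463·82 + 0.1128·88 + 0.0903·20 + 1.0920·89 + 0.1322·19 + 0.0358·25 + 0.1293·57 + 0.1164·92 = 142.3991
  x_4 = 0.1497·82 + 0.1178·88 + 0.1381·20 + 0.0847·89 + 1.1580·19 + 0.0703·25 + 0.0879·57 + 0.1218·92 = 72.9201
  x_5 = 0.1223·82 + 0.1133·88 + 0.1464·20 + 0.0590·89 + 0.1224·19 + 1.1210·25 + 0.0598·57 + 0.1092·92 = 71.9746
  x_6 = 0.1338·82 + 0.0708·88 + 0.0779·20 + 0.1338·89 + 0.0515·19 + 0.0404·25 + 1.1461·57 + 0.0500·92 = 102.5878
  x_7 = 0.1345·82 + 0.1251·88 + 0.1032·20 + 0.0942·89 + 0.0755·19 + 0.0519·25 + 0.0696·57 + 1.0610·92 = 136.7904

71.9746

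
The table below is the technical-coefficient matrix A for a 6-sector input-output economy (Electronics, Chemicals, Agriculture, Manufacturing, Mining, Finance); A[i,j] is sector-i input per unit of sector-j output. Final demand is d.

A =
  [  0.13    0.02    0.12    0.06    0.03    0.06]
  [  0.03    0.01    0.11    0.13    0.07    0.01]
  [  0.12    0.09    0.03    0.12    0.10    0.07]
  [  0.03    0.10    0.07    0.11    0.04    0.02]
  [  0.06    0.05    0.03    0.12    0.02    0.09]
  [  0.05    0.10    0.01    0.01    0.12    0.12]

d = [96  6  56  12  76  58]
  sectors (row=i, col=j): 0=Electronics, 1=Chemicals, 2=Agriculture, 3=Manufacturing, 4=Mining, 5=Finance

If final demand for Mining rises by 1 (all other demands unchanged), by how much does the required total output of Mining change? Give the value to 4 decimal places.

Form M = I − A:
  [  0.87   -0.02   -0.12   -0.06   -0.03   -0.06]
  [ -0.03    0.99   -0.11   -0.13   -0.07   -0.01]
  [ -0.12   -0.09    0.97   -0.12   -0.10   -0.07]
  [ -0.03   -0.10   -0.07    0.89   -0.04   -0.02]
  [ -0.06   -0.05   -0.03   -0.12    0.98   -0.09]
  [ -0.05   -0.10   -0.01   -0.01   -0.12    0.88]
Leontief inverse L = M⁻¹:
  [  1.1904    0.0663    0.1672    0.1239    0.0763    0.1058]
  [  0.0730    1.0542    0.1463    0.1934    0.1057    0.0438]
  [  0.1794    0.1428    1.0897    0.2014    0.1499    0.1204]
  [  0.0690    0.1392    0.1120    1.1747    0.0775    0.0498]
  [  0.0990    0.0921    0.0693    0.1737    1.0596    0.1256]
  [  0.0923    0.1393    0.0492    0.0683    0.1634    1.1664]
Total output x = L · d:
  x_0 = 1.1904·96 + 0.0663·6 + 0.1672·56 + 0.1239·12 + 0.0763·76 + 0.1058·58 = 137.4576
  x_1 = 0.0730·96 + 1.0542·6 + 0.1463·56 + 0.1934·12 + 0.1057·76 + 0.0438·58 = 34.4174
  x_2 = 0.1794·96 + 0.1428·6 + 1.0897·56 + 0.2014·12 + 0.1499·76 + 0.1204·58 = 99.8995
  x_3 = 0.0690·96 + 0.1392·6 + 0.1120·56 + 1.1747·12 + 0.0775·76 + 0.0498·58 = 36.6052
  x_4 = 0.0990·96 + 0.0921·6 + 0.0693·56 + 0.1737·12 + 1.0596·76 + 0.1256·58 = 103.8353
  x_5 = 0.0923·96 + 0.1393·6 + 0.0492·56 + 0.0683·12 + 0.1634·76 + 1.1664·58 = 93.3408
Δx_4 = L[4,4] · Δd_4 = 1.0596 · 1 = 1.0596

1.0596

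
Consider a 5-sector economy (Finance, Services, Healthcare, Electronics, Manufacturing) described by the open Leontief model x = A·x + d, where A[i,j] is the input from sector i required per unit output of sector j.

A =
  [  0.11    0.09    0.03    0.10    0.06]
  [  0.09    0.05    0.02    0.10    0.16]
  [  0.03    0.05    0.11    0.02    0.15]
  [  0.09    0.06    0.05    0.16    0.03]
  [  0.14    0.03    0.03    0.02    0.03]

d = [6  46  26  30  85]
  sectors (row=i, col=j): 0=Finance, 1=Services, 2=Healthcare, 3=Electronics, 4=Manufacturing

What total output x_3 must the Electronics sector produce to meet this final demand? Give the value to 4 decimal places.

50.5270

Form M = I − A:
  [  0.89   -0.09   -0.03   -0.10   -0.06]
  [ -0.09    0.95   -0.02   -0.10   -0.16]
  [ -0.03   -0.05    0.89   -0.02   -0.15]
  [ -0.09   -0.06   -0.05    0.84   -0.03]
  [ -0.14   -0.03   -0.03   -0.02    0.97]
Leontief inverse L = M⁻¹:
  [  1.1711    0.1272    0.0548    0.1584    0.1068]
  [  0.1585    1.0861    0.0452    0.1540    0.2007]
  [  0.0820    0.0770    1.1375    0.0507    0.1952]
  [  0.1481    0.0978    0.0785    1.2234    0.0753]
  [  0.1795    0.0563    0.0461    0.0544    1.0601]
Total output x = L · d:
  x_0 = 1.1711·6 + 0.1272·46 + 0.0548·26 + 0.1584·30 + 0.1068·85 = 28.1349
  x_1 = 0.1585·6 + 1.0861·46 + 0.0452·26 + 0.1540·30 + 0.2007·85 = 73.7656
  x_2 = 0.0820·6 + 0.0770·46 + 1.1375·26 + 0.0507·30 + 0.1952·85 = 51.7244
  x_3 = 0.1481·6 + 0.0978·46 + 0.0785·26 + 1.2234·30 + 0.0753·85 = 50.5270
  x_4 = 0.1795·6 + 0.0563·46 + 0.0461·26 + 0.0544·30 + 1.0601·85 = 96.6125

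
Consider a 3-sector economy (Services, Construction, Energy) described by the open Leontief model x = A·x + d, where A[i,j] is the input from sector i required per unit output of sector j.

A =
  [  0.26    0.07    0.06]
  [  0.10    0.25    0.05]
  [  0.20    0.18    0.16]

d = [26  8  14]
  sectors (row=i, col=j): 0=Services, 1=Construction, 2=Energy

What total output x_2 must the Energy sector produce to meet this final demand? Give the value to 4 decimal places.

Form M = I − A:
  [  0.74   -0.07   -0.06]
  [ -0.10    0.75   -0.05]
  [ -0.20   -0.18    0.84]
Leontief inverse L = M⁻¹:
  [  1.4022    0.1572    0.1095]
  [  0.2122    1.3764    0.0971]
  [  0.3793    0.3324    1.2374]
Total output x = L · d:
  x_0 = 1.4022·26 + 0.1572·8 + 0.1095·14 = 39.2472
  x_1 = 0.2122·26 + 1.3764·8 + 0.0971·14 = 17.8893
  x_2 = 0.3793·26 + 0.3324·8 + 1.2374·14 = 29.8447

29.8447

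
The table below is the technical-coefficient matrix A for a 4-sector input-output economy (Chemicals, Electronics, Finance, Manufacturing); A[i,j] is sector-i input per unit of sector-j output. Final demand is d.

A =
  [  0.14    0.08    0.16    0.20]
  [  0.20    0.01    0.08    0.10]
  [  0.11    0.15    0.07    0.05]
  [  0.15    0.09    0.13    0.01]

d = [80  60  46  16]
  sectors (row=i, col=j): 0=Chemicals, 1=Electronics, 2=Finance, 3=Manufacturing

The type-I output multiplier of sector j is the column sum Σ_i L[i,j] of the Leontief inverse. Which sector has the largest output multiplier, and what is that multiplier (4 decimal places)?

Form M = I − A:
  [  0.86   -0.08   -0.16   -0.20]
  [ -0.20    0.99   -0.08   -0.10]
  [ -0.11   -0.15    0.93   -0.05]
  [ -0.15   -0.09   -0.13    0.99]
Leontief inverse L = M⁻¹:
  [  1.2894    0.1728    0.2775    0.2920]
  [  0.3032    1.0766    0.1697    0.1786]
  [  0.2149    0.2022    1.1467    0.1218]
  [  0.2511    0.1506    0.2080    1.0866]
Total output x = L · d:
  x_0 = 1.2894·80 + 0.1728·60 + 0.2775·46 + 0.2920·16 = 130.9542
  x_1 = 0.3032·80 + 1.0766·60 + 0.1697·46 + 0.1786·16 = 99.5157
  x_2 = 0.2149·80 + 0.2022·60 + 1.1467·46 + 0.1218·16 = 84.0177
  x_3 = 0.2511·80 + 0.1506·60 + 0.2080·46 + 1.0866·16 = 56.0827
Output multipliers (column sums of L):
  Chemicals: 2.0587
  Electronics: 1.6021
  Finance: 1.8019
  Manufacturing: 1.6788

Chemicals (2.0587)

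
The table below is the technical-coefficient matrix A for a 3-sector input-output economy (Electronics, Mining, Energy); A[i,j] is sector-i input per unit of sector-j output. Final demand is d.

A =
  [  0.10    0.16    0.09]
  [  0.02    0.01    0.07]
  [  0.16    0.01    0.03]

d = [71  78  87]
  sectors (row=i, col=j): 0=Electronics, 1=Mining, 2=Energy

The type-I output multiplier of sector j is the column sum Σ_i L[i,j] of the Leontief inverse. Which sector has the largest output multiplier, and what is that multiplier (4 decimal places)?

Form M = I − A:
  [  0.90   -0.16   -0.09]
  [ -0.02    0.99   -0.07]
  [ -0.16   -0.01    0.97]
Leontief inverse L = M⁻¹:
  [  1.1363    0.1848    0.1188]
  [  0.0362    1.0167    0.0767]
  [  0.1878    0.0410    1.0513]
Total output x = L · d:
  x_0 = 1.1363·71 + 0.1848·78 + 0.1188·87 = 105.4312
  x_1 = 0.0362·71 + 1.0167·78 + 0.0767·87 = 88.5538
  x_2 = 0.1878·71 + 0.0410·78 + 1.0513·87 = 107.9944
Output multipliers (column sums of L):
  Electronics: 1.3604
  Mining: 1.2426
  Energy: 1.2468

Electronics (1.3604)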